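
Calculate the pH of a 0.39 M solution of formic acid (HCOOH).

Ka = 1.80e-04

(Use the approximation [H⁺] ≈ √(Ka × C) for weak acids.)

[H⁺] = √(Ka × C) = √(1.80e-04 × 0.39) = 8.3785e-03. pH = -log(8.3785e-03)

pH = 2.08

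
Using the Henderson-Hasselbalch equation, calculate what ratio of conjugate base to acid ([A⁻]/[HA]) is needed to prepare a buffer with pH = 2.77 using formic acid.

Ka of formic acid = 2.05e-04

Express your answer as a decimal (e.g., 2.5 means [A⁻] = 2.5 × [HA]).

pKa = -log(2.05e-04) = 3.6882. pH = pKa + log([A⁻]/[HA]), so log([A⁻]/[HA]) = pH − pKa = 2.77 − 3.6882 = -0.9182. [A⁻]/[HA] = 10^(-0.9182) = 0.121

[A⁻]/[HA] = 0.121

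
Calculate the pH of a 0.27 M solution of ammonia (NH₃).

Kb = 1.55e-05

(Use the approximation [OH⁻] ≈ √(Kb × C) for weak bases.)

[OH⁻] = √(Kb × C) = √(1.55e-05 × 0.27) = 2.0457e-03. pOH = 2.69, pH = 14 - pOH

pH = 11.31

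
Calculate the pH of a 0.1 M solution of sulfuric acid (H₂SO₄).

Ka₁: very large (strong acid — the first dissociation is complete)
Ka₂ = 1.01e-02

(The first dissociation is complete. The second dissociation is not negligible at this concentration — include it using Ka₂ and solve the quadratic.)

First dissociation is complete: [H⁺]₀ = [HSO₄⁻]₀ = C = 0.1 M. Second dissociation HSO₄⁻ ⇌ H⁺ + SO₄²⁻: let x = [SO₄²⁻]. Ka₂ = (C + x)·x / (C − x) = 1.01e-02 → x² + (C + Ka₂)·x − Ka₂·C = 0 → x² + 0.11010·x − 1.010e-03 = 0. x = (−0.11010 + √(0.11010² + 4 × 1.010e-03)) / 2 = 8.5149e-03 M. [H⁺] = C + x = 0.1 + 8.5149e-03 = 1.0851e-01 M. pH = -log(1.0851e-01) = 0.96.

pH = 0.96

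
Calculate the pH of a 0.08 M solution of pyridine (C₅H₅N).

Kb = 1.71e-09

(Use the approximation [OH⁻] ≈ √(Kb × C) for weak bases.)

[OH⁻] = √(Kb × C) = √(1.71e-09 × 0.08) = 1.1696e-05. pOH = 4.93, pH = 14 - pOH

pH = 9.07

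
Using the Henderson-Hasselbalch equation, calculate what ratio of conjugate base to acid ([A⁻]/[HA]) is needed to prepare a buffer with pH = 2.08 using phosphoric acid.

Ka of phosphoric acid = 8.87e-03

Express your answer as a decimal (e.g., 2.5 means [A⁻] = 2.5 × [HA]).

pKa = -log(8.87e-03) = 2.0521. pH = pKa + log([A⁻]/[HA]), so log([A⁻]/[HA]) = pH − pKa = 2.08 − 2.0521 = 0.0279. [A⁻]/[HA] = 10^(0.0279) = 1.07

[A⁻]/[HA] = 1.07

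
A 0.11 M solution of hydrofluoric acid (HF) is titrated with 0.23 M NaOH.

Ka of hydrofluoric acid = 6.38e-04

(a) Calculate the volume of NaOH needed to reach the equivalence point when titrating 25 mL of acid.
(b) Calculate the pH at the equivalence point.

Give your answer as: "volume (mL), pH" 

moles acid = 0.11 × 25/1000 = 0.00275 mol; V_base = moles/0.23 × 1000 = 12.0 mL. At equivalence only the conjugate base is present: [A⁻] = 0.00275/0.037 = 7.4412e-02 M. Kb = Kw/Ka = 1.57e-11; [OH⁻] = √(Kb × [A⁻]) = 1.0800e-06; pOH = 5.97; pH = 14 - pOH = 8.03.

V = 12.0 mL, pH = 8.03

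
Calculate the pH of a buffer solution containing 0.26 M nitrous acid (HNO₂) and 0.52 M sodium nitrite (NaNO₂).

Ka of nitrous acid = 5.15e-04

pKa = -log(5.15e-04) = 3.29. pH = pKa + log([A⁻]/[HA]) = 3.29 + log(0.52/0.26)

pH = 3.59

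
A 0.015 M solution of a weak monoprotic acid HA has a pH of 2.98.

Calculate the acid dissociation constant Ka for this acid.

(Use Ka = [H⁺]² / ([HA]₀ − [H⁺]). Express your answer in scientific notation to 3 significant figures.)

[H⁺] = 10^(−pH) = 10^(−2.98) = 1.047e-03 M. For HA ⇌ H⁺ + A⁻, Ka = [H⁺][A⁻]/[HA] = [H⁺]² / ([HA]₀ − [H⁺]) = (1.047e-03)² / (0.015 − 1.047e-03) = 7.86e-05.

K_a = 7.86e-05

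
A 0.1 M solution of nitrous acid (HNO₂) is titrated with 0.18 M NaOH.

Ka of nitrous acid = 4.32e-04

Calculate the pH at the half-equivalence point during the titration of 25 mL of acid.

At half-equivalence [HA] = [A⁻], so Henderson-Hasselbalch gives pH = pKa = -log(4.32e-04) = 3.36.

pH = pKa = 3.36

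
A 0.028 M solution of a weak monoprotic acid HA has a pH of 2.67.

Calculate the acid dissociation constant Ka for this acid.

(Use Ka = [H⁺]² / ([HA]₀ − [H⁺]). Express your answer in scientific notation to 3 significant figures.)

[H⁺] = 10^(−pH) = 10^(−2.67) = 2.138e-03 M. For HA ⇌ H⁺ + A⁻, Ka = [H⁺][A⁻]/[HA] = [H⁺]² / ([HA]₀ − [H⁺]) = (2.138e-03)² / (0.028 − 2.138e-03) = 1.77e-04.

K_a = 1.77e-04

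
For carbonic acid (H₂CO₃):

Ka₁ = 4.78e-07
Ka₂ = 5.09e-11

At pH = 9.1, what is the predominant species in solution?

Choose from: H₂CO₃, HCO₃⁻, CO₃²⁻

pKa₁ = 6.32, pKa₂ = 10.29. For a polyprotic acid the predominant species crosses at each pKa: below pKa_n the protonated form dominates, above it the deprotonated form does. At pH = 9.1, the predominant species is HCO₃⁻.

HCO₃⁻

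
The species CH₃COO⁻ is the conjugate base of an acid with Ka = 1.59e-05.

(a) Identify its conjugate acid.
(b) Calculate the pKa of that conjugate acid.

(a) The conjugate acid is formed by adding one H⁺ to CH₃COO⁻, giving CH₃COOH. (b) pKa = -log(Ka) = -log(1.59e-05) = 4.80.

Conjugate acid: CH₃COOH; pK_a = 4.80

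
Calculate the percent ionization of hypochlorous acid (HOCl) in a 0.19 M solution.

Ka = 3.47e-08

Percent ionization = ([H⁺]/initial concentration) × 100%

Using Ka equilibrium: x² + Ka×x - Ka×C = 0. Solving: [H⁺] = 8.1180e-05. Percent = (8.1180e-05/0.19) × 100

Percent ionization = 0.0427%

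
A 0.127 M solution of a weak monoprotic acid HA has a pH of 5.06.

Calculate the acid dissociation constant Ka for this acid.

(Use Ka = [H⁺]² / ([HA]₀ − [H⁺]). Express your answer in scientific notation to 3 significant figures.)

[H⁺] = 10^(−pH) = 10^(−5.06) = 8.710e-06 M. For HA ⇌ H⁺ + A⁻, Ka = [H⁺][A⁻]/[HA] = [H⁺]² / ([HA]₀ − [H⁺]) = (8.710e-06)² / (0.127 − 8.710e-06) = 5.97e-10.

K_a = 5.97e-10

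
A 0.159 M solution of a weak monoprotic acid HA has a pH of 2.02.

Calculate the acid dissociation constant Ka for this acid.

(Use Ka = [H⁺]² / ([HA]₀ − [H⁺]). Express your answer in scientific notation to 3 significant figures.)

[H⁺] = 10^(−pH) = 10^(−2.02) = 9.550e-03 M. For HA ⇌ H⁺ + A⁻, Ka = [H⁺][A⁻]/[HA] = [H⁺]² / ([HA]₀ − [H⁺]) = (9.550e-03)² / (0.159 − 9.550e-03) = 6.10e-04.

K_a = 6.10e-04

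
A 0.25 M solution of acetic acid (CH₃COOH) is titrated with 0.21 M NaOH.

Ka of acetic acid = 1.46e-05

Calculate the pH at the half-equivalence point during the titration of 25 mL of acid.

At half-equivalence [HA] = [A⁻], so Henderson-Hasselbalch gives pH = pKa = -log(1.46e-05) = 4.84.

pH = pKa = 4.84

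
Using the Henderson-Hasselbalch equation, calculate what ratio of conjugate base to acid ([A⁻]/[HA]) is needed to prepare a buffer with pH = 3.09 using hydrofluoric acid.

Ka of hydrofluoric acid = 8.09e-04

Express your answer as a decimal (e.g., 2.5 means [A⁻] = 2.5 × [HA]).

pKa = -log(8.09e-04) = 3.0921. pH = pKa + log([A⁻]/[HA]), so log([A⁻]/[HA]) = pH − pKa = 3.09 − 3.0921 = -0.0021. [A⁻]/[HA] = 10^(-0.0021) = 0.995

[A⁻]/[HA] = 0.995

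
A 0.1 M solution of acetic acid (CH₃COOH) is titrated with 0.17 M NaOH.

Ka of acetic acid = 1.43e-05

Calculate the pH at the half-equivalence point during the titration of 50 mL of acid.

At half-equivalence [HA] = [A⁻], so Henderson-Hasselbalch gives pH = pKa = -log(1.43e-05) = 4.84.

pH = pKa = 4.84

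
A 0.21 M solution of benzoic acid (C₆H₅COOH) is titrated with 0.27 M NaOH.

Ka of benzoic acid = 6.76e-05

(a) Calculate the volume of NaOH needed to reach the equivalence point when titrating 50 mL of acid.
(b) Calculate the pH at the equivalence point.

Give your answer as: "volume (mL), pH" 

moles acid = 0.21 × 50/1000 = 0.0105 mol; V_base = moles/0.27 × 1000 = 38.9 mL. At equivalence only the conjugate base is present: [A⁻] = 0.0105/0.089 = 1.1813e-01 M. Kb = Kw/Ka = 1.48e-10; [OH⁻] = √(Kb × [A⁻]) = 4.1802e-06; pOH = 5.38; pH = 14 - pOH = 8.62.

V = 38.9 mL, pH = 8.62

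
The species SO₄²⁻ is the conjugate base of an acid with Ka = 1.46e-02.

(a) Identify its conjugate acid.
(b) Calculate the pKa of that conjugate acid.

(a) The conjugate acid is formed by adding one H⁺ to SO₄²⁻, giving HSO₄⁻. (b) pKa = -log(Ka) = -log(1.46e-02) = 1.84.

Conjugate acid: HSO₄⁻; pK_a = 1.84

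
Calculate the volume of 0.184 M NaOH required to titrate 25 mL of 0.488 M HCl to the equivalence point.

At equivalence: moles acid = moles base. moles HCl = 0.488 × 25/1000 = 0.0122 mol. V_base = moles / 0.184 × 1000 = 66.3 mL.

V_{base} = 66.3 mL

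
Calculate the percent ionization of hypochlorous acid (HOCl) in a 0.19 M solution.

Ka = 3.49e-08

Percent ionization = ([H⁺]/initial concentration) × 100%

Using Ka equilibrium: x² + Ka×x - Ka×C = 0. Solving: [H⁺] = 8.1414e-05. Percent = (8.1414e-05/0.19) × 100

Percent ionization = 0.0428%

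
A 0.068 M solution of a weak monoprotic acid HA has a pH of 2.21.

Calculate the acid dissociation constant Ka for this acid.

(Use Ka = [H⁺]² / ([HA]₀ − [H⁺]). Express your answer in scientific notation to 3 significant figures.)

[H⁺] = 10^(−pH) = 10^(−2.21) = 6.166e-03 M. For HA ⇌ H⁺ + A⁻, Ka = [H⁺][A⁻]/[HA] = [H⁺]² / ([HA]₀ − [H⁺]) = (6.166e-03)² / (0.068 − 6.166e-03) = 6.15e-04.

K_a = 6.15e-04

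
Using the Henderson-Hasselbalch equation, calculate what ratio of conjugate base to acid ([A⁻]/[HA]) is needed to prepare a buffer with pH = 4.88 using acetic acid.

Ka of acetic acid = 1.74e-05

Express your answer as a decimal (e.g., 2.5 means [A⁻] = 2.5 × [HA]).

pKa = -log(1.74e-05) = 4.7595. pH = pKa + log([A⁻]/[HA]), so log([A⁻]/[HA]) = pH − pKa = 4.88 − 4.7595 = 0.1205. [A⁻]/[HA] = 10^(0.1205) = 1.32

[A⁻]/[HA] = 1.32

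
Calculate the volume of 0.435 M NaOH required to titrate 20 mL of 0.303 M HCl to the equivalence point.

At equivalence: moles acid = moles base. moles HCl = 0.303 × 20/1000 = 0.00606 mol. V_base = moles / 0.435 × 1000 = 13.9 mL.

V_{base} = 13.9 mL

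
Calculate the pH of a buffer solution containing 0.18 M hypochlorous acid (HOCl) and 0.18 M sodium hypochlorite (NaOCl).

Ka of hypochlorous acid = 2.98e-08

pKa = -log(2.98e-08) = 7.53. pH = pKa + log([A⁻]/[HA]) = 7.53 + log(0.18/0.18)

pH = 7.53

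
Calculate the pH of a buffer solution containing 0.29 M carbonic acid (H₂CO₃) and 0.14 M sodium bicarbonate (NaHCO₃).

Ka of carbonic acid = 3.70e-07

pKa = -log(3.70e-07) = 6.43. pH = pKa + log([A⁻]/[HA]) = 6.43 + log(0.14/0.29)

pH = 6.12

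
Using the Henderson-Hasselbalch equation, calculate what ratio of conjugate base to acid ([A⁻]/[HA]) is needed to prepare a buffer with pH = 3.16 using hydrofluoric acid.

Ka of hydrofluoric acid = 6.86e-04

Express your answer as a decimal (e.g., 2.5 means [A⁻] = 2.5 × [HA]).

pKa = -log(6.86e-04) = 3.1637. pH = pKa + log([A⁻]/[HA]), so log([A⁻]/[HA]) = pH − pKa = 3.16 − 3.1637 = -0.0037. [A⁻]/[HA] = 10^(-0.0037) = 0.992

[A⁻]/[HA] = 0.992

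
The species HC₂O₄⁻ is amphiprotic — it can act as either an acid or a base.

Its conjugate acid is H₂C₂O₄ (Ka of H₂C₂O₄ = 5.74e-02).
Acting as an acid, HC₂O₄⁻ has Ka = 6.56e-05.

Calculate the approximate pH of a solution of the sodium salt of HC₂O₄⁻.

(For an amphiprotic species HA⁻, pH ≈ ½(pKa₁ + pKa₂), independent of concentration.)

pKa₁ = -log(5.74e-02) = 1.24; pKa₂ = -log(6.56e-05) = 4.18. For an amphiprotic species, pH ≈ ½(pKa₁ + pKa₂) = ½(1.24 + 4.18) = 2.71.

pH = 2.71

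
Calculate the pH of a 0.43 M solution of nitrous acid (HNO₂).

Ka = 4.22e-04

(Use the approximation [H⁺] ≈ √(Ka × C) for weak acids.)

[H⁺] = √(Ka × C) = √(4.22e-04 × 0.43) = 1.3471e-02. pH = -log(1.3471e-02)

pH = 1.87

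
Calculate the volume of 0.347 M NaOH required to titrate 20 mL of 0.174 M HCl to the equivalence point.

At equivalence: moles acid = moles base. moles HCl = 0.174 × 20/1000 = 0.00348 mol. V_base = moles / 0.347 × 1000 = 10.0 mL.

V_{base} = 10.0 mL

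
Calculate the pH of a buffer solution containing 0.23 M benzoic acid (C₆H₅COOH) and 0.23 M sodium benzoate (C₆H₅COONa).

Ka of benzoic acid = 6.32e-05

pKa = -log(6.32e-05) = 4.20. pH = pKa + log([A⁻]/[HA]) = 4.20 + log(0.23/0.23)

pH = 4.20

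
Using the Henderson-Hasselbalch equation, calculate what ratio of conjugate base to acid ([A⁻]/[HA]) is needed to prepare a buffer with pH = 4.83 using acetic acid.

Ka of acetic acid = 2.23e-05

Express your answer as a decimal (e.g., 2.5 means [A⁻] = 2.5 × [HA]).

pKa = -log(2.23e-05) = 4.6517. pH = pKa + log([A⁻]/[HA]), so log([A⁻]/[HA]) = pH − pKa = 4.83 − 4.6517 = 0.1783. [A⁻]/[HA] = 10^(0.1783) = 1.51

[A⁻]/[HA] = 1.51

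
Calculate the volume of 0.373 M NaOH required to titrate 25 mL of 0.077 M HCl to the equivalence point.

At equivalence: moles acid = moles base. moles HCl = 0.077 × 25/1000 = 0.001925 mol. V_base = moles / 0.373 × 1000 = 5.2 mL.

V_{base} = 5.2 mL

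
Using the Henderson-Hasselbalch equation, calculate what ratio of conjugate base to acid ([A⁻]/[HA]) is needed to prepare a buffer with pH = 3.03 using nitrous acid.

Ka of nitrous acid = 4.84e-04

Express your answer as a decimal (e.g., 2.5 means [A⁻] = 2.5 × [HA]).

pKa = -log(4.84e-04) = 3.3152. pH = pKa + log([A⁻]/[HA]), so log([A⁻]/[HA]) = pH − pKa = 3.03 − 3.3152 = -0.2852. [A⁻]/[HA] = 10^(-0.2852) = 0.519

[A⁻]/[HA] = 0.519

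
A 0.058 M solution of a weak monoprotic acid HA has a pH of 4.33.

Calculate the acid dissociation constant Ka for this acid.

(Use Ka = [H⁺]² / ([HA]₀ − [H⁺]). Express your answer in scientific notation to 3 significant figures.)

[H⁺] = 10^(−pH) = 10^(−4.33) = 4.677e-05 M. For HA ⇌ H⁺ + A⁻, Ka = [H⁺][A⁻]/[HA] = [H⁺]² / ([HA]₀ − [H⁺]) = (4.677e-05)² / (0.058 − 4.677e-05) = 3.78e-08.

K_a = 3.78e-08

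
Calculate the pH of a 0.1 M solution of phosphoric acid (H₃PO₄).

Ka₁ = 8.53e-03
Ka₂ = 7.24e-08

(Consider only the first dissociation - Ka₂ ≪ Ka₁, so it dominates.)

First dissociation dominates. From Ka₁ = [H⁺][HA⁻]/[H₂A], x² + Ka₁·x − Ka₁·C = 0 with C = 0.1 M and Ka₁ = 8.53e-03. Solving: [H⁺] = (−Ka₁ + √(Ka₁² + 4·Ka₁·C)) / 2 = 2.5251e-02 M. pH = -log(2.5251e-02) = 1.60.

pH = 1.60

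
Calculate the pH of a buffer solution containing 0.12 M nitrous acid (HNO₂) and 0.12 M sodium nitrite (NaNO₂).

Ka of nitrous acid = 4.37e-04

pKa = -log(4.37e-04) = 3.36. pH = pKa + log([A⁻]/[HA]) = 3.36 + log(0.12/0.12)

pH = 3.36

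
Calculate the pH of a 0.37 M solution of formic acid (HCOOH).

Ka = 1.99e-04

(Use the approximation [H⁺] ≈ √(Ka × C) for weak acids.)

[H⁺] = √(Ka × C) = √(1.99e-04 × 0.37) = 8.5808e-03. pH = -log(8.5808e-03)

pH = 2.07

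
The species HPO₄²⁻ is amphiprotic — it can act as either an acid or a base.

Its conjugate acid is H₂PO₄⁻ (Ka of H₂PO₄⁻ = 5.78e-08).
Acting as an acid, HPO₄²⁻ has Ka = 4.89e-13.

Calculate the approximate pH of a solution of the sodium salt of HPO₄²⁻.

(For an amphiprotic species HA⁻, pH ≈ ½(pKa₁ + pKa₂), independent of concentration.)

pKa₁ = -log(5.78e-08) = 7.24; pKa₂ = -log(4.89e-13) = 12.31. For an amphiprotic species, pH ≈ ½(pKa₁ + pKa₂) = ½(7.24 + 12.31) = 9.77.

pH = 9.77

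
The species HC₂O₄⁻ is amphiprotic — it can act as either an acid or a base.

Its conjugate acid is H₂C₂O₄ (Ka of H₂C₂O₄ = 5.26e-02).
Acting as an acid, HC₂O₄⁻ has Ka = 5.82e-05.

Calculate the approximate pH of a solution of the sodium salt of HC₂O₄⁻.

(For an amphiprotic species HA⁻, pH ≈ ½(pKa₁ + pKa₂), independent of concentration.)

pKa₁ = -log(5.26e-02) = 1.28; pKa₂ = -log(5.82e-05) = 4.24. For an amphiprotic species, pH ≈ ½(pKa₁ + pKa₂) = ½(1.28 + 4.24) = 2.76.

pH = 2.76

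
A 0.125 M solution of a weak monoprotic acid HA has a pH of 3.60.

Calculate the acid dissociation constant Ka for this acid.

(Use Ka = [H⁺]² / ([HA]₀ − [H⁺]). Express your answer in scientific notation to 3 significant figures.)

[H⁺] = 10^(−pH) = 10^(−3.60) = 2.512e-04 M. For HA ⇌ H⁺ + A⁻, Ka = [H⁺][A⁻]/[HA] = [H⁺]² / ([HA]₀ − [H⁺]) = (2.512e-04)² / (0.125 − 2.512e-04) = 5.06e-07.

K_a = 5.06e-07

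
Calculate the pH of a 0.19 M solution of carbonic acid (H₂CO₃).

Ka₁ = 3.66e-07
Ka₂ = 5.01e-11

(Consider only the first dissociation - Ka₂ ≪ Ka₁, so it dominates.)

First dissociation dominates. From Ka₁ = [H⁺][HA⁻]/[H₂A], x² + Ka₁·x − Ka₁·C = 0 with C = 0.19 M and Ka₁ = 3.66e-07. Solving: [H⁺] = (−Ka₁ + √(Ka₁² + 4·Ka₁·C)) / 2 = 2.6352e-04 M. pH = -log(2.6352e-04) = 3.58.

pH = 3.58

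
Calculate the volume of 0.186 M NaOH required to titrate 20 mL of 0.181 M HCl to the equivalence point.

At equivalence: moles acid = moles base. moles HCl = 0.181 × 20/1000 = 0.00362 mol. V_base = moles / 0.186 × 1000 = 19.5 mL.

V_{base} = 19.5 mL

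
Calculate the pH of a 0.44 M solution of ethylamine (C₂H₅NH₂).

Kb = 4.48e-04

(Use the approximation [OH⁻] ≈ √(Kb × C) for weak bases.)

[OH⁻] = √(Kb × C) = √(4.48e-04 × 0.44) = 1.4040e-02. pOH = 1.85, pH = 14 - pOH

pH = 12.15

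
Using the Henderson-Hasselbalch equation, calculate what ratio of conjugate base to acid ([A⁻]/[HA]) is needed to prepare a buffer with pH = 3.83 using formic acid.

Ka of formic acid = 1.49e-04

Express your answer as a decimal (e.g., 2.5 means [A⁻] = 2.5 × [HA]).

pKa = -log(1.49e-04) = 3.8268. pH = pKa + log([A⁻]/[HA]), so log([A⁻]/[HA]) = pH − pKa = 3.83 − 3.8268 = 0.0032. [A⁻]/[HA] = 10^(0.0032) = 1.01

[A⁻]/[HA] = 1.01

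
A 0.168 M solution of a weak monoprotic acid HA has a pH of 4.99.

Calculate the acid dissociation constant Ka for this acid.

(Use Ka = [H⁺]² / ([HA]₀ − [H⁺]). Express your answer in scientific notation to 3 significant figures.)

[H⁺] = 10^(−pH) = 10^(−4.99) = 1.023e-05 M. For HA ⇌ H⁺ + A⁻, Ka = [H⁺][A⁻]/[HA] = [H⁺]² / ([HA]₀ − [H⁺]) = (1.023e-05)² / (0.168 − 1.023e-05) = 6.23e-10.

K_a = 6.23e-10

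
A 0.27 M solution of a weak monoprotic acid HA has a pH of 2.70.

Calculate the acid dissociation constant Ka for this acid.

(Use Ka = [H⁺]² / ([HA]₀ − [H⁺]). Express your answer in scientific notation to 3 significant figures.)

[H⁺] = 10^(−pH) = 10^(−2.70) = 1.995e-03 M. For HA ⇌ H⁺ + A⁻, Ka = [H⁺][A⁻]/[HA] = [H⁺]² / ([HA]₀ − [H⁺]) = (1.995e-03)² / (0.27 − 1.995e-03) = 1.49e-05.

K_a = 1.49e-05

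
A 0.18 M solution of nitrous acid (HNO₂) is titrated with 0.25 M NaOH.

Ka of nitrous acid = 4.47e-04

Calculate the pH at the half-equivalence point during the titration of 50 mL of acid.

At half-equivalence [HA] = [A⁻], so Henderson-Hasselbalch gives pH = pKa = -log(4.47e-04) = 3.35.

pH = pKa = 3.35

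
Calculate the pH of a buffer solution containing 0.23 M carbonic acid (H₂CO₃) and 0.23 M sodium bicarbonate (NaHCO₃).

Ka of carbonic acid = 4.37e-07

pKa = -log(4.37e-07) = 6.36. pH = pKa + log([A⁻]/[HA]) = 6.36 + log(0.23/0.23)

pH = 6.36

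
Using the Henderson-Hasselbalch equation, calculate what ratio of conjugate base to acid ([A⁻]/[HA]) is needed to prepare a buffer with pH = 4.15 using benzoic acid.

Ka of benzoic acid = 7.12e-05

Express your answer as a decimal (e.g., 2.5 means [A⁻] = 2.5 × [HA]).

pKa = -log(7.12e-05) = 4.1475. pH = pKa + log([A⁻]/[HA]), so log([A⁻]/[HA]) = pH − pKa = 4.15 − 4.1475 = 0.0025. [A⁻]/[HA] = 10^(0.0025) = 1.01

[A⁻]/[HA] = 1.01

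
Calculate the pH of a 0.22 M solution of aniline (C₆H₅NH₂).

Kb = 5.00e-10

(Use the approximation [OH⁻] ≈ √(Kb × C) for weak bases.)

[OH⁻] = √(Kb × C) = √(5.00e-10 × 0.22) = 1.0488e-05. pOH = 4.98, pH = 14 - pOH

pH = 9.02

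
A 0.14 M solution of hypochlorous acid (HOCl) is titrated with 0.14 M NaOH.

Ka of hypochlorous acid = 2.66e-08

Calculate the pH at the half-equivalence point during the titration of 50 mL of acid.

At half-equivalence [HA] = [A⁻], so Henderson-Hasselbalch gives pH = pKa = -log(2.66e-08) = 7.58.

pH = pKa = 7.58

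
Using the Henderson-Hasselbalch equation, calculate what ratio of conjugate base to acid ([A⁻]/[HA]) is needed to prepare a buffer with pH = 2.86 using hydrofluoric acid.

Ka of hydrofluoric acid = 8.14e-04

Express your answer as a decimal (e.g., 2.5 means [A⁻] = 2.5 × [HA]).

pKa = -log(8.14e-04) = 3.0894. pH = pKa + log([A⁻]/[HA]), so log([A⁻]/[HA]) = pH − pKa = 2.86 − 3.0894 = -0.2294. [A⁻]/[HA] = 10^(-0.2294) = 0.590

[A⁻]/[HA] = 0.590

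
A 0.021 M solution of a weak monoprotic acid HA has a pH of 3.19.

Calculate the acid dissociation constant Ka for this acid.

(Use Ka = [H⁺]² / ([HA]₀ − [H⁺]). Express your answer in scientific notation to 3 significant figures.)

[H⁺] = 10^(−pH) = 10^(−3.19) = 6.457e-04 M. For HA ⇌ H⁺ + A⁻, Ka = [H⁺][A⁻]/[HA] = [H⁺]² / ([HA]₀ − [H⁺]) = (6.457e-04)² / (0.021 − 6.457e-04) = 2.05e-05.

K_a = 2.05e-05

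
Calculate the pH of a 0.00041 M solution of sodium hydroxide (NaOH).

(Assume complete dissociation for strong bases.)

[OH⁻] = 0.00041 M for strong base. pOH = -log[OH⁻] = 3.39, pH = 14 - pOH

pH = 10.61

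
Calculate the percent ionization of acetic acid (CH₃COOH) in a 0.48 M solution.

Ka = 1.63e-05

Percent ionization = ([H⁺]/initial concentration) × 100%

Using Ka equilibrium: x² + Ka×x - Ka×C = 0. Solving: [H⁺] = 2.7890e-03. Percent = (2.7890e-03/0.48) × 100

Percent ionization = 0.581%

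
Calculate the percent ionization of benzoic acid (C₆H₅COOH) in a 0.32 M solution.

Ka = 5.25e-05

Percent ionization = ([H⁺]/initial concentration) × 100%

Using Ka equilibrium: x² + Ka×x - Ka×C = 0. Solving: [H⁺] = 4.0726e-03. Percent = (4.0726e-03/0.32) × 100

Percent ionization = 1.27%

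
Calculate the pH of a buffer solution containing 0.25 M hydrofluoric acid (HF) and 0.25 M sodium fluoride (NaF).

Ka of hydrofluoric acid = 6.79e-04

pKa = -log(6.79e-04) = 3.17. pH = pKa + log([A⁻]/[HA]) = 3.17 + log(0.25/0.25)

pH = 3.17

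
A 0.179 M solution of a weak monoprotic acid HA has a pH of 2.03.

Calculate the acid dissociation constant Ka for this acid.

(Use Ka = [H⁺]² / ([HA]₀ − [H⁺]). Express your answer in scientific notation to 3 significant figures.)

[H⁺] = 10^(−pH) = 10^(−2.03) = 9.333e-03 M. For HA ⇌ H⁺ + A⁻, Ka = [H⁺][A⁻]/[HA] = [H⁺]² / ([HA]₀ − [H⁺]) = (9.333e-03)² / (0.179 − 9.333e-03) = 5.13e-04.

K_a = 5.13e-04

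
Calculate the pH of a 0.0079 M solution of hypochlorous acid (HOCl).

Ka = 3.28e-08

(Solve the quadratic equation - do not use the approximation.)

x² + Ka×x - Ka×C = 0. Using quadratic formula: [H⁺] = 1.6081e-05

pH = 4.79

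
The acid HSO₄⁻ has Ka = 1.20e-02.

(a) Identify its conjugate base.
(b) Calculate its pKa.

(a) The conjugate base is formed by removing one H⁺ from HSO₄⁻, giving SO₄²⁻. (b) pKa = -log(Ka) = -log(1.20e-02) = 1.92.

Conjugate base: SO₄²⁻; pK_a = 1.92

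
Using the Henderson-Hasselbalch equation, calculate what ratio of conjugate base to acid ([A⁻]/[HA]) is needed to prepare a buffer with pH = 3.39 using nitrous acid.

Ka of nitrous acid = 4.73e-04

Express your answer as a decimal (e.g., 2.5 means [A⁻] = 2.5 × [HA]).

pKa = -log(4.73e-04) = 3.3251. pH = pKa + log([A⁻]/[HA]), so log([A⁻]/[HA]) = pH − pKa = 3.39 − 3.3251 = 0.0649. [A⁻]/[HA] = 10^(0.0649) = 1.16

[A⁻]/[HA] = 1.16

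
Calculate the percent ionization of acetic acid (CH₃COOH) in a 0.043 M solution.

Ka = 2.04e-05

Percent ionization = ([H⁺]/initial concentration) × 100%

Using Ka equilibrium: x² + Ka×x - Ka×C = 0. Solving: [H⁺] = 9.2645e-04. Percent = (9.2645e-04/0.043) × 100

Percent ionization = 2.15%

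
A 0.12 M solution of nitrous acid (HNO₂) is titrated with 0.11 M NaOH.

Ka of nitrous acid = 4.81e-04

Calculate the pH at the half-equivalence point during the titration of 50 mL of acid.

At half-equivalence [HA] = [A⁻], so Henderson-Hasselbalch gives pH = pKa = -log(4.81e-04) = 3.32.

pH = pKa = 3.32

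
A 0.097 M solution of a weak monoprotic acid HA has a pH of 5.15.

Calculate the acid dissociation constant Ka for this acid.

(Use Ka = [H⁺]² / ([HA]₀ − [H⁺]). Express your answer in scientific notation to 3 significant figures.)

[H⁺] = 10^(−pH) = 10^(−5.15) = 7.079e-06 M. For HA ⇌ H⁺ + A⁻, Ka = [H⁺][A⁻]/[HA] = [H⁺]² / ([HA]₀ − [H⁺]) = (7.079e-06)² / (0.097 − 7.079e-06) = 5.17e-10.

K_a = 5.17e-10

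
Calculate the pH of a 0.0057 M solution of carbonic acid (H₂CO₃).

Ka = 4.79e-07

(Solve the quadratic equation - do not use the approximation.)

x² + Ka×x - Ka×C = 0. Using quadratic formula: [H⁺] = 5.2013e-05

pH = 4.28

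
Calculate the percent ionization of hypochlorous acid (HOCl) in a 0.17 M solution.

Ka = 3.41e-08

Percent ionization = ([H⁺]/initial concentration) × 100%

Using Ka equilibrium: x² + Ka×x - Ka×C = 0. Solving: [H⁺] = 7.6121e-05. Percent = (7.6121e-05/0.17) × 100

Percent ionization = 0.0448%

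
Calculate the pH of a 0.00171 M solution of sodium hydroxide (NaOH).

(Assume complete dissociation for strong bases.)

[OH⁻] = 0.00171 M for strong base. pOH = -log[OH⁻] = 2.77, pH = 14 - pOH

pH = 11.23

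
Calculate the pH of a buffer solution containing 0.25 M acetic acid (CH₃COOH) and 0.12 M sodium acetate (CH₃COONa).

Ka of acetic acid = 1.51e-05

pKa = -log(1.51e-05) = 4.82. pH = pKa + log([A⁻]/[HA]) = 4.82 + log(0.12/0.25)

pH = 4.50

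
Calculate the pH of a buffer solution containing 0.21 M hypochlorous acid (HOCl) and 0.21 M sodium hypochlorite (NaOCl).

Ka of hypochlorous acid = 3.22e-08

pKa = -log(3.22e-08) = 7.49. pH = pKa + log([A⁻]/[HA]) = 7.49 + log(0.21/0.21)

pH = 7.49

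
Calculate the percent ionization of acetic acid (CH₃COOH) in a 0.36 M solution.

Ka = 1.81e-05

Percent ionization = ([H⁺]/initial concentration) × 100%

Using Ka equilibrium: x² + Ka×x - Ka×C = 0. Solving: [H⁺] = 2.5436e-03. Percent = (2.5436e-03/0.36) × 100

Percent ionization = 0.707%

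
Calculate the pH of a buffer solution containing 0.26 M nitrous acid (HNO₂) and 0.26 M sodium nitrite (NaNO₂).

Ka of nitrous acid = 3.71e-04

pKa = -log(3.71e-04) = 3.43. pH = pKa + log([A⁻]/[HA]) = 3.43 + log(0.26/0.26)

pH = 3.43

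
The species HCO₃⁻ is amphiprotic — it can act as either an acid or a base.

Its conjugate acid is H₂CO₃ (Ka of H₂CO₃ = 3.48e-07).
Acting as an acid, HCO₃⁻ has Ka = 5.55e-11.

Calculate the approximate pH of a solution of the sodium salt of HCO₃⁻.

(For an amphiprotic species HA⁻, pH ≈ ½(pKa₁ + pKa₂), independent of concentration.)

pKa₁ = -log(3.48e-07) = 6.46; pKa₂ = -log(5.55e-11) = 10.26. For an amphiprotic species, pH ≈ ½(pKa₁ + pKa₂) = ½(6.46 + 10.26) = 8.36.

pH = 8.36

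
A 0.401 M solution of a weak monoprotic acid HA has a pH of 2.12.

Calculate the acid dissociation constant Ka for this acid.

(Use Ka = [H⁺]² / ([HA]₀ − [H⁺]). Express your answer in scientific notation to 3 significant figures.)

[H⁺] = 10^(−pH) = 10^(−2.12) = 7.586e-03 M. For HA ⇌ H⁺ + A⁻, Ka = [H⁺][A⁻]/[HA] = [H⁺]² / ([HA]₀ − [H⁺]) = (7.586e-03)² / (0.401 − 7.586e-03) = 1.46e-04.

K_a = 1.46e-04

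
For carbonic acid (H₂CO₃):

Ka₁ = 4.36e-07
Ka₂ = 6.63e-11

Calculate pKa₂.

pKa₂ = -log(Ka₂) = -log(6.63e-11) = 10.18.

pK_{a2} = 10.18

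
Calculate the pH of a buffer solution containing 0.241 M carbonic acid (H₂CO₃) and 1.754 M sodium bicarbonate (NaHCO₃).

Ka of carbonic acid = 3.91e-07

pKa = -log(3.91e-07) = 6.41. pH = pKa + log([A⁻]/[HA]) = 6.41 + log(1.754/0.241)

pH = 7.27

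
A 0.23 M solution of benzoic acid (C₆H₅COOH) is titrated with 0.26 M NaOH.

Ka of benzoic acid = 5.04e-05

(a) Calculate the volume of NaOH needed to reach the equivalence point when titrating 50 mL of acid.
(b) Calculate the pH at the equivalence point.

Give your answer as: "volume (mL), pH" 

moles acid = 0.23 × 50/1000 = 0.0115 mol; V_base = moles/0.26 × 1000 = 44.2 mL. At equivalence only the conjugate base is present: [A⁻] = 0.0115/0.094 = 1.2204e-01 M. Kb = Kw/Ka = 1.98e-10; [OH⁻] = √(Kb × [A⁻]) = 4.9208e-06; pOH = 5.31; pH = 14 - pOH = 8.69.

V = 44.2 mL, pH = 8.69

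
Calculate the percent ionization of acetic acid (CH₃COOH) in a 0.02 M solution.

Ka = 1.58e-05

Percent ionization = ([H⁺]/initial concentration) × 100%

Using Ka equilibrium: x² + Ka×x - Ka×C = 0. Solving: [H⁺] = 5.5429e-04. Percent = (5.5429e-04/0.02) × 100

Percent ionization = 2.77%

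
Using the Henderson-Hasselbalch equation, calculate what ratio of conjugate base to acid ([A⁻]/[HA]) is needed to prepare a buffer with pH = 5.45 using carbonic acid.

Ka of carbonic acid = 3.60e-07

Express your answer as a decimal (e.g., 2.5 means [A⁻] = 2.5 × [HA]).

pKa = -log(3.60e-07) = 6.4437. pH = pKa + log([A⁻]/[HA]), so log([A⁻]/[HA]) = pH − pKa = 5.45 − 6.4437 = -0.9937. [A⁻]/[HA] = 10^(-0.9937) = 0.101

[A⁻]/[HA] = 0.101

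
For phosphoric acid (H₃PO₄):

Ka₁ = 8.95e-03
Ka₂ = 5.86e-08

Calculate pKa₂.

pKa₂ = -log(Ka₂) = -log(5.86e-08) = 7.23.

pK_{a2} = 7.23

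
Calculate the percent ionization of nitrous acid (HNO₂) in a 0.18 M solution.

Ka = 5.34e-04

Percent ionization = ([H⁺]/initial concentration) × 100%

Using Ka equilibrium: x² + Ka×x - Ka×C = 0. Solving: [H⁺] = 9.5407e-03. Percent = (9.5407e-03/0.18) × 100

Percent ionization = 5.3%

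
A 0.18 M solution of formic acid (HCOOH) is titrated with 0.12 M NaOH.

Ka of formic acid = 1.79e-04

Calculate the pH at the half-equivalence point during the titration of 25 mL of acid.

At half-equivalence [HA] = [A⁻], so Henderson-Hasselbalch gives pH = pKa = -log(1.79e-04) = 3.75.

pH = pKa = 3.75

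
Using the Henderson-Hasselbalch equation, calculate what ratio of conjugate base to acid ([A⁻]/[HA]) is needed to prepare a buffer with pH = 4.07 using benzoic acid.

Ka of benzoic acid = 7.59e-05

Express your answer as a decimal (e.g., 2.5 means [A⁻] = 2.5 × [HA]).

pKa = -log(7.59e-05) = 4.1198. pH = pKa + log([A⁻]/[HA]), so log([A⁻]/[HA]) = pH − pKa = 4.07 − 4.1198 = -0.0498. [A⁻]/[HA] = 10^(-0.0498) = 0.892

[A⁻]/[HA] = 0.892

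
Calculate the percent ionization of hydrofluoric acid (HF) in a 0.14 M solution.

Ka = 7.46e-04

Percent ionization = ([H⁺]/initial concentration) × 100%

Using Ka equilibrium: x² + Ka×x - Ka×C = 0. Solving: [H⁺] = 9.8534e-03. Percent = (9.8534e-03/0.14) × 100

Percent ionization = 7.04%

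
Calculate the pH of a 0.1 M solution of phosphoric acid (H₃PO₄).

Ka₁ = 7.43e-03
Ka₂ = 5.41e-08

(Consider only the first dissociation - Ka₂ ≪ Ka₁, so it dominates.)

First dissociation dominates. From Ka₁ = [H⁺][HA⁻]/[H₂A], x² + Ka₁·x − Ka₁·C = 0 with C = 0.1 M and Ka₁ = 7.43e-03. Solving: [H⁺] = (−Ka₁ + √(Ka₁² + 4·Ka₁·C)) / 2 = 2.3795e-02 M. pH = -log(2.3795e-02) = 1.62.

pH = 1.62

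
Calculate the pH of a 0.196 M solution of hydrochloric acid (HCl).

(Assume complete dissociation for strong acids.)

[H⁺] = 0.196 M for strong acid. pH = -log[H⁺] = -log(0.196)

pH = 0.71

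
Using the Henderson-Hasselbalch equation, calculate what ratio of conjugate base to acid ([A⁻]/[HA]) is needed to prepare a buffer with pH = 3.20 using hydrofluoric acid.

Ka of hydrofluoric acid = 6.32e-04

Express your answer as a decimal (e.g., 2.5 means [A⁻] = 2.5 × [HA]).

pKa = -log(6.32e-04) = 3.1993. pH = pKa + log([A⁻]/[HA]), so log([A⁻]/[HA]) = pH − pKa = 3.20 − 3.1993 = 0.0007. [A⁻]/[HA] = 10^(0.0007) = 1.00

[A⁻]/[HA] = 1.00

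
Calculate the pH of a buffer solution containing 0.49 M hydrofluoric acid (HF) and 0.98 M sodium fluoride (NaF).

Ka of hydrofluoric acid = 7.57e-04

pKa = -log(7.57e-04) = 3.12. pH = pKa + log([A⁻]/[HA]) = 3.12 + log(0.98/0.49)

pH = 3.42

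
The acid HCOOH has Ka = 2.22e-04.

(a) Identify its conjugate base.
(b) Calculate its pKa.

(a) The conjugate base is formed by removing one H⁺ from HCOOH, giving HCOO⁻. (b) pKa = -log(Ka) = -log(2.22e-04) = 3.65.

Conjugate base: HCOO⁻; pK_a = 3.65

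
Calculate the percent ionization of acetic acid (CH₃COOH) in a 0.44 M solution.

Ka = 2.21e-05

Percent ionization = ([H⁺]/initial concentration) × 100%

Using Ka equilibrium: x² + Ka×x - Ka×C = 0. Solving: [H⁺] = 3.1073e-03. Percent = (3.1073e-03/0.44) × 100

Percent ionization = 0.706%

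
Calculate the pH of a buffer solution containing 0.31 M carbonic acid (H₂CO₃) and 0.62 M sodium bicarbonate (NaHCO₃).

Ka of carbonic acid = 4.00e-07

pKa = -log(4.00e-07) = 6.40. pH = pKa + log([A⁻]/[HA]) = 6.40 + log(0.62/0.31)

pH = 6.70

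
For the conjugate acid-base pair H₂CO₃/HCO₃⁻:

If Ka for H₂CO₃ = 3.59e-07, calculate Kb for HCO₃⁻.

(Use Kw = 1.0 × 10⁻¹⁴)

For a conjugate pair Ka × Kb = Kw, so Kb = Kw/Ka = 1.0 × 10⁻¹⁴ / 3.59e-07 = 2.79e-08.

K_b = 2.79e-08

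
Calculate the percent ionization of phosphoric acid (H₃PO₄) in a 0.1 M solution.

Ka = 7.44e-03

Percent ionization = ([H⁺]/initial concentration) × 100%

Using Ka equilibrium: x² + Ka×x - Ka×C = 0. Solving: [H⁺] = 2.3809e-02. Percent = (2.3809e-02/0.1) × 100

Percent ionization = 23.8%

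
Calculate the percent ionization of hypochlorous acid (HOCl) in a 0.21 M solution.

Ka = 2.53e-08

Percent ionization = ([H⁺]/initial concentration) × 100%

Using Ka equilibrium: x² + Ka×x - Ka×C = 0. Solving: [H⁺] = 7.2878e-05. Percent = (7.2878e-05/0.21) × 100

Percent ionization = 0.0347%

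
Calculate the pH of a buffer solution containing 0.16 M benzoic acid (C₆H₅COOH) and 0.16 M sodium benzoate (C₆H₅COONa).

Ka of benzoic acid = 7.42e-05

pKa = -log(7.42e-05) = 4.13. pH = pKa + log([A⁻]/[HA]) = 4.13 + log(0.16/0.16)

pH = 4.13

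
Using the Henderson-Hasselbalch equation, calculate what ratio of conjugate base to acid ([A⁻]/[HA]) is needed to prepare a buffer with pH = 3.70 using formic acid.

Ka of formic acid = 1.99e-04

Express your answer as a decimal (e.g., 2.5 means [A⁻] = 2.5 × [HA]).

pKa = -log(1.99e-04) = 3.7011. pH = pKa + log([A⁻]/[HA]), so log([A⁻]/[HA]) = pH − pKa = 3.70 − 3.7011 = -0.0011. [A⁻]/[HA] = 10^(-0.0011) = 0.997

[A⁻]/[HA] = 0.997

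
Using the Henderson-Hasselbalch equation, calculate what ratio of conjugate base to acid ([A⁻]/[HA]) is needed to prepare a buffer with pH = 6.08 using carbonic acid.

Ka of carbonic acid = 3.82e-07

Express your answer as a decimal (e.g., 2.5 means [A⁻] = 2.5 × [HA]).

pKa = -log(3.82e-07) = 6.4179. pH = pKa + log([A⁻]/[HA]), so log([A⁻]/[HA]) = pH − pKa = 6.08 − 6.4179 = -0.3379. [A⁻]/[HA] = 10^(-0.3379) = 0.459

[A⁻]/[HA] = 0.459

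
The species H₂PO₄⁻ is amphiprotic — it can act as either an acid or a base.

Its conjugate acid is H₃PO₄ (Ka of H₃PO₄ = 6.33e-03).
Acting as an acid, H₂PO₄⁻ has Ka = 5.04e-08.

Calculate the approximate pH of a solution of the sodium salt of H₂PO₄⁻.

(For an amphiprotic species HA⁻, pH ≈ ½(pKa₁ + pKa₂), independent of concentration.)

pKa₁ = -log(6.33e-03) = 2.20; pKa₂ = -log(5.04e-08) = 7.30. For an amphiprotic species, pH ≈ ½(pKa₁ + pKa₂) = ½(2.20 + 7.30) = 4.75.

pH = 4.75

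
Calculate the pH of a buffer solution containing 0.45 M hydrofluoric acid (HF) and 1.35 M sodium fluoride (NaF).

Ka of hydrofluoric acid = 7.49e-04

pKa = -log(7.49e-04) = 3.13. pH = pKa + log([A⁻]/[HA]) = 3.13 + log(1.35/0.45)

pH = 3.60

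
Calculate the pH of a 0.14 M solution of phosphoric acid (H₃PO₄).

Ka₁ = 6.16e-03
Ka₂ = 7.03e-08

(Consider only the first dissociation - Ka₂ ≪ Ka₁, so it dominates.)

First dissociation dominates. From Ka₁ = [H⁺][HA⁻]/[H₂A], x² + Ka₁·x − Ka₁·C = 0 with C = 0.14 M and Ka₁ = 6.16e-03. Solving: [H⁺] = (−Ka₁ + √(Ka₁² + 4·Ka₁·C)) / 2 = 2.6448e-02 M. pH = -log(2.6448e-02) = 1.58.

pH = 1.58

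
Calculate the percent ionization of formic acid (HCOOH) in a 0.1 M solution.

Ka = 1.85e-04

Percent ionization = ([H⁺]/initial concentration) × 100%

Using Ka equilibrium: x² + Ka×x - Ka×C = 0. Solving: [H⁺] = 4.2097e-03. Percent = (4.2097e-03/0.1) × 100

Percent ionization = 4.21%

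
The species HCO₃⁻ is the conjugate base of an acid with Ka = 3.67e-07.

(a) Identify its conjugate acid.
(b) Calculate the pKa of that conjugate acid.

(a) The conjugate acid is formed by adding one H⁺ to HCO₃⁻, giving H₂CO₃. (b) pKa = -log(Ka) = -log(3.67e-07) = 6.44.

Conjugate acid: H₂CO₃; pK_a = 6.44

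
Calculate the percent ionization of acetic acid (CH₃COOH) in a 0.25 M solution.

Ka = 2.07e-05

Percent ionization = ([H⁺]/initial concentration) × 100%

Using Ka equilibrium: x² + Ka×x - Ka×C = 0. Solving: [H⁺] = 2.2645e-03. Percent = (2.2645e-03/0.25) × 100

Percent ionization = 0.906%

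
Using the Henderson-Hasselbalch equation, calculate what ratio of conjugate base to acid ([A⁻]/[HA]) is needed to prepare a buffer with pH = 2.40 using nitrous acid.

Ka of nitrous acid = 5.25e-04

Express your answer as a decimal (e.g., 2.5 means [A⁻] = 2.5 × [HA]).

pKa = -log(5.25e-04) = 3.2798. pH = pKa + log([A⁻]/[HA]), so log([A⁻]/[HA]) = pH − pKa = 2.40 − 3.2798 = -0.8798. [A⁻]/[HA] = 10^(-0.8798) = 0.132

[A⁻]/[HA] = 0.132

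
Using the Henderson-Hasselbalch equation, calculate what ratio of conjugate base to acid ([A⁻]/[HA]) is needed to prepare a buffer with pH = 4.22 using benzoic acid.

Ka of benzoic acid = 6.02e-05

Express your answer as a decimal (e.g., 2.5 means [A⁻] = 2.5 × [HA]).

pKa = -log(6.02e-05) = 4.2204. pH = pKa + log([A⁻]/[HA]), so log([A⁻]/[HA]) = pH − pKa = 4.22 − 4.2204 = -0.0004. [A⁻]/[HA] = 10^(-0.0004) = 0.999

[A⁻]/[HA] = 0.999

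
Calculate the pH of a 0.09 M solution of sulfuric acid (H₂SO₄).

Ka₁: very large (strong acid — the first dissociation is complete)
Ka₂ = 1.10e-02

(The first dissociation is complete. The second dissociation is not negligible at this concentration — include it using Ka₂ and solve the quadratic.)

First dissociation is complete: [H⁺]₀ = [HSO₄⁻]₀ = C = 0.09 M. Second dissociation HSO₄⁻ ⇌ H⁺ + SO₄²⁻: let x = [SO₄²⁻]. Ka₂ = (C + x)·x / (C − x) = 1.10e-02 → x² + (C + Ka₂)·x − Ka₂·C = 0 → x² + 0.10100·x − 9.900e-04 = 0. x = (−0.10100 + √(0.10100² + 4 × 9.900e-04)) / 2 = 9.0000e-03 M. [H⁺] = C + x = 0.09 + 9.0000e-03 = 9.9000e-02 M. pH = -log(9.9000e-02) = 1.00.

pH = 1.00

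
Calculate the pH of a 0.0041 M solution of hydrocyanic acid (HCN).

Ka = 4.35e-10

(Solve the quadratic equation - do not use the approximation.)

x² + Ka×x - Ka×C = 0. Using quadratic formula: [H⁺] = 1.3353e-06

pH = 5.87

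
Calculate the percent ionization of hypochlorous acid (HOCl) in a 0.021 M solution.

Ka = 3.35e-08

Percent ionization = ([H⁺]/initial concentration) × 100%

Using Ka equilibrium: x² + Ka×x - Ka×C = 0. Solving: [H⁺] = 2.6507e-05. Percent = (2.6507e-05/0.021) × 100

Percent ionization = 0.126%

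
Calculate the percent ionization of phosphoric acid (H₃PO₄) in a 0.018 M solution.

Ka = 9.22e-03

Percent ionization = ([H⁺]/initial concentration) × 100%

Using Ka equilibrium: x² + Ka×x - Ka×C = 0. Solving: [H⁺] = 9.0725e-03. Percent = (9.0725e-03/0.018) × 100

Percent ionization = 50.4%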